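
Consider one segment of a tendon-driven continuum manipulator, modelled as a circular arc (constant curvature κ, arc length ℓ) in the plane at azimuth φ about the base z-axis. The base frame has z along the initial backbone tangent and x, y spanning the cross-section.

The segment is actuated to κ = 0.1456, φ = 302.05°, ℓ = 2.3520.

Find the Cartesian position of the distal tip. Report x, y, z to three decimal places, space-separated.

0.212 -0.338 2.306

θ = κ·ℓ = 0.1456 × 2.3520 = 0.34245 rad
ρ = (1 − cos θ)/κ = (1 − 0.94193)/0.1456 = 0.39880
z = sin θ / κ = 0.33580/0.1456 = 2.30630
x = ρ cos φ = 0.39880 × cos(302.05°) = 0.21163
y = ρ sin φ = 0.39880 × sin(302.05°) = -0.33802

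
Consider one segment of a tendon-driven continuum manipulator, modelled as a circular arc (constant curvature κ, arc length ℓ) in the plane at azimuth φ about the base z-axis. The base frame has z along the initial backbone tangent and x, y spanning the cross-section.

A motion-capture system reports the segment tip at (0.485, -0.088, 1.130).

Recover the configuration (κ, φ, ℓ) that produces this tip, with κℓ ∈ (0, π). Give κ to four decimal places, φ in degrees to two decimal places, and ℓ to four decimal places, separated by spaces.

ρ = √(x²+y²) = √(0.485² + -0.088²) = 0.49292
φ = atan2(y, x) mod 360° = atan2(-0.088, 0.485) = 349.7159°
|p|² = ρ² + z² = 0.49292² + 1.130² = 1.51987
κ = 2ρ / |p|² = 2×0.49292 / 1.51987 = 0.64863
θ = 2·atan2(ρ, z) = 2·atan2(0.49292, 1.130) = 0.82266 rad
ℓ = θ/κ = 0.82266/0.64863 = 1.26829

0.6486 349.72 1.2683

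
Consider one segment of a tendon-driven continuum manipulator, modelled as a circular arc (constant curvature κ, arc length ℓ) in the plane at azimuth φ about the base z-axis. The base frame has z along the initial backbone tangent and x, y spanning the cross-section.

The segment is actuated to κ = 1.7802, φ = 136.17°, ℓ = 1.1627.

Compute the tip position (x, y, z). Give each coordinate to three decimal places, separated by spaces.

-0.599 0.575 0.493

θ = κ·ℓ = 1.7802 × 1.1627 = 2.06984 rad
ρ = (1 − cos θ)/κ = (1 − -0.47858)/1.7802 = 0.83057
z = sin θ / κ = 0.87804/1.7802 = 0.49323
x = ρ cos φ = 0.83057 × cos(136.17°) = -0.59917
y = ρ sin φ = 0.83057 × sin(136.17°) = 0.57519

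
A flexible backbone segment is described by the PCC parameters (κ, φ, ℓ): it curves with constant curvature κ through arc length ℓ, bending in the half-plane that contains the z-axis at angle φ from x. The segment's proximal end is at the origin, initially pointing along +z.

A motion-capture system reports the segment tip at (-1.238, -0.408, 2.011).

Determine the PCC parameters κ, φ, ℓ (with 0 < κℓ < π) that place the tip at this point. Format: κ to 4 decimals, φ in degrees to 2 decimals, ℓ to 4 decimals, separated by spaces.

ρ = √(x²+y²) = √(-1.238² + -0.408²) = 1.30350
φ = atan2(y, x) mod 360° = atan2(-0.408, -1.238) = 198.2403°
|p|² = ρ² + z² = 1.30350² + 2.011² = 5.74323
κ = 2ρ / |p|² = 2×1.30350 / 5.74323 = 0.45393
θ = 2·atan2(ρ, z) = 2·atan2(1.30350, 2.011) = 1.15020 rad
ℓ = θ/κ = 1.15020/0.45393 = 2.53389

0.4539 198.24 2.5339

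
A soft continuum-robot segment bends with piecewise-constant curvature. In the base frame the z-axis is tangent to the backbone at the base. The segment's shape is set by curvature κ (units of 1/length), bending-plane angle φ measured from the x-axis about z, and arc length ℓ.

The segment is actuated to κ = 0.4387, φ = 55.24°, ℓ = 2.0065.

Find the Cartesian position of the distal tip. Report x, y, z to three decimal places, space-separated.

θ = κ·ℓ = 0.4387 × 2.0065 = 0.88025 rad
ρ = (1 − cos θ)/κ = (1 − 0.63696)/0.4387 = 0.82754
z = sin θ / κ = 0.77090/0.4387 = 1.75724
x = ρ cos φ = 0.82754 × cos(55.24°) = 0.47182
y = ρ sin φ = 0.82754 × sin(55.24°) = 0.67987

0.472 0.680 1.757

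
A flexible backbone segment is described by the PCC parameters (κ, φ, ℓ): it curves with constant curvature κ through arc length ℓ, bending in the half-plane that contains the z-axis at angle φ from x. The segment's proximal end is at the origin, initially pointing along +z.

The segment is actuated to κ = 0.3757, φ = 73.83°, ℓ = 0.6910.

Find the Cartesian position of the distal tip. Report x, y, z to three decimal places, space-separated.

0.025 0.086 0.683

θ = κ·ℓ = 0.3757 × 0.6910 = 0.25961 rad
ρ = (1 − cos θ)/κ = (1 − 0.96649)/0.3757 = 0.08919
z = sin θ / κ = 0.25670/0.3757 = 0.68326
x = ρ cos φ = 0.08919 × cos(73.83°) = 0.02484
y = ρ sin φ = 0.08919 × sin(73.83°) = 0.08566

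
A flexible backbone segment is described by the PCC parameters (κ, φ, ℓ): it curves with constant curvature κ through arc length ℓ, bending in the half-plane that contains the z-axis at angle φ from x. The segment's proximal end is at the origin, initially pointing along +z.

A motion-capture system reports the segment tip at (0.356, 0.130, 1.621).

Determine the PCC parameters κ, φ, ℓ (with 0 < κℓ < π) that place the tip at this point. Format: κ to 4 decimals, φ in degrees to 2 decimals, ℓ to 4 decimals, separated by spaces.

0.2735 20.06 1.6794

ρ = √(x²+y²) = √(0.356² + 0.130²) = 0.37899
φ = atan2(y, x) mod 360° = atan2(0.130, 0.356) = 20.0606°
|p|² = ρ² + z² = 0.37899² + 1.621² = 2.77128
κ = 2ρ / |p|² = 2×0.37899 / 2.77128 = 0.27352
θ = 2·atan2(ρ, z) = 2·atan2(0.37899, 1.621) = 0.45935 rad
ℓ = θ/κ = 0.45935/0.27352 = 1.67944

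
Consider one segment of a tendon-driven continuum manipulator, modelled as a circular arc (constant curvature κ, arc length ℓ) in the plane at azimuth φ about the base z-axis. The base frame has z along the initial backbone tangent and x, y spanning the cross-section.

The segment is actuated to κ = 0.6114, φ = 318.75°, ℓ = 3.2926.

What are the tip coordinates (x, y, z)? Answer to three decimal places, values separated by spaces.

1.756 -1.540 1.478

θ = κ·ℓ = 0.6114 × 3.2926 = 2.01310 rad
ρ = (1 − cos θ)/κ = (1 − -0.42802)/0.6114 = 2.33565
z = sin θ / κ = 0.90377/0.6114 = 1.47820
x = ρ cos φ = 2.33565 × cos(318.75°) = 1.75604
y = ρ sin φ = 2.33565 × sin(318.75°) = -1.54000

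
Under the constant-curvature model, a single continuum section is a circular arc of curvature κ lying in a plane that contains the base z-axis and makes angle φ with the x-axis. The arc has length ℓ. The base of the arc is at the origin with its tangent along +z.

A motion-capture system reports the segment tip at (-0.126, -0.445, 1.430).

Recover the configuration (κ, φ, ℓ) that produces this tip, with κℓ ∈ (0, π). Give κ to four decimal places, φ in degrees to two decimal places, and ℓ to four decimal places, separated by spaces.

ρ = √(x²+y²) = √(-0.126² + -0.445²) = 0.46249
φ = atan2(y, x) mod 360° = atan2(-0.445, -0.126) = 254.1907°
|p|² = ρ² + z² = 0.46249² + 1.430² = 2.25880
κ = 2ρ / |p|² = 2×0.46249 / 2.25880 = 0.40950
θ = 2·atan2(ρ, z) = 2·atan2(0.46249, 1.430) = 0.62561 rad
ℓ = θ/κ = 0.62561/0.40950 = 1.52772

0.4095 254.19 1.5277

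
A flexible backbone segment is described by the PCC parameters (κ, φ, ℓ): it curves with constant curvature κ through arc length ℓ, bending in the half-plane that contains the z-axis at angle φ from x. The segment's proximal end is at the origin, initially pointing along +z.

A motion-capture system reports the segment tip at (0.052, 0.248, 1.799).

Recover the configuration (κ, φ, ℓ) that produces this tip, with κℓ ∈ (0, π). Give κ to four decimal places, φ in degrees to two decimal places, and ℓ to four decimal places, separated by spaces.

0.1535 78.16 1.8227

ρ = √(x²+y²) = √(0.052² + 0.248²) = 0.25339
φ = atan2(y, x) mod 360° = atan2(0.248, 0.052) = 78.1579°
|p|² = ρ² + z² = 0.25339² + 1.799² = 3.30061
κ = 2ρ / |p|² = 2×0.25339 / 3.30061 = 0.15354
θ = 2·atan2(ρ, z) = 2·atan2(0.25339, 1.799) = 0.27986 rad
ℓ = θ/κ = 0.27986/0.15354 = 1.82270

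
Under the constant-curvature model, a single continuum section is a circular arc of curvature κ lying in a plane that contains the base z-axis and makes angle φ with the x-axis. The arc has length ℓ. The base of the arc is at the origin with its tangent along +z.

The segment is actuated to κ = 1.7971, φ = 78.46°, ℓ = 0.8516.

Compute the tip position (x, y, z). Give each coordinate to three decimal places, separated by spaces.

0.107 0.523 0.556

θ = κ·ℓ = 1.7971 × 0.8516 = 1.53041 rad
ρ = (1 − cos θ)/κ = (1 − 0.04037)/1.7971 = 0.53399
z = sin θ / κ = 0.99918/1.7971 = 0.55600
x = ρ cos φ = 0.53399 × cos(78.46°) = 0.10682
y = ρ sin φ = 0.53399 × sin(78.46°) = 0.52319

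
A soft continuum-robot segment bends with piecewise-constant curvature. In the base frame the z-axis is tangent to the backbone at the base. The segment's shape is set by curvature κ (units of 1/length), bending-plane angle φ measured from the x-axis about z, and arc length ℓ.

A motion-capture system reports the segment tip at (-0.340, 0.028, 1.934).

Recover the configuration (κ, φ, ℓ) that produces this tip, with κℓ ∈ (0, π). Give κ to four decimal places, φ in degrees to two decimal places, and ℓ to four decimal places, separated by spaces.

0.1769 175.29 1.9739

ρ = √(x²+y²) = √(-0.340² + 0.028²) = 0.34115
φ = atan2(y, x) mod 360° = atan2(0.028, -0.340) = 175.2921°
|p|² = ρ² + z² = 0.34115² + 1.934² = 3.85674
κ = 2ρ / |p|² = 2×0.34115 / 3.85674 = 0.17691
θ = 2·atan2(ρ, z) = 2·atan2(0.34115, 1.934) = 0.34920 rad
ℓ = θ/κ = 0.34920/0.17691 = 1.97387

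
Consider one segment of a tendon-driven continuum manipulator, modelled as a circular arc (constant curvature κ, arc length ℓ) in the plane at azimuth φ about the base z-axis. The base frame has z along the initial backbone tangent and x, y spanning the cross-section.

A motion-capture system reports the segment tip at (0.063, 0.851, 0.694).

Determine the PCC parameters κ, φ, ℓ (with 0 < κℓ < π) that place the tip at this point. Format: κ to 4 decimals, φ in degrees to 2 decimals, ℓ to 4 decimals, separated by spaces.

1.4107 85.77 1.2590

ρ = √(x²+y²) = √(0.063² + 0.851²) = 0.85333
φ = atan2(y, x) mod 360° = atan2(0.851, 0.063) = 85.7661°
|p|² = ρ² + z² = 0.85333² + 0.694² = 1.20981
κ = 2ρ / |p|² = 2×0.85333 / 1.20981 = 1.41069
θ = 2·atan2(ρ, z) = 2·atan2(0.85333, 0.694) = 1.77601 rad
ℓ = θ/κ = 1.77601/1.41069 = 1.25897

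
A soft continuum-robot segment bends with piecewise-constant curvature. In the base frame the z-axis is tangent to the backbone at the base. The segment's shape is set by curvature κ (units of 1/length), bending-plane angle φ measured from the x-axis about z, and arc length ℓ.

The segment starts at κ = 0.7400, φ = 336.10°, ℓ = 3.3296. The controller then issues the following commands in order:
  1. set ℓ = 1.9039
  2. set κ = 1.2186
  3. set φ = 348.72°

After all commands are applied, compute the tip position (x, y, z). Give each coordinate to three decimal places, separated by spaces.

initial: κ=0.7400, φ=336.10°, ℓ=3.3296
cmd 1: set ℓ=1.9039 → (κ,φ,ℓ)=(0.7400,336.10°,1.9039) → tip=(1.0363,-0.4592,1.3337)
cmd 2: set κ=1.2186 → (κ,φ,ℓ)=(1.2186,336.10°,1.9039) → tip=(1.2613,-0.5589,0.6008)
cmd 3: set φ=348.72° → (κ,φ,ℓ)=(1.2186,348.72°,1.9039) → tip=(1.3529,-0.2698,0.6008)

1.353 -0.270 0.601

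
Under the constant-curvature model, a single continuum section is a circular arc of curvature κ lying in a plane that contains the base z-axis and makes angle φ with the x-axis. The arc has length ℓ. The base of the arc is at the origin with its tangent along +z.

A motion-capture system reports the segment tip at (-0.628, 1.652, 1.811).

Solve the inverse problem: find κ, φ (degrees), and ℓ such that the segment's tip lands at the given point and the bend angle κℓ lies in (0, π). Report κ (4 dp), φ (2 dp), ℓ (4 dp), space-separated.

ρ = √(x²+y²) = √(-0.628² + 1.652²) = 1.76734
φ = atan2(y, x) mod 360° = atan2(1.652, -0.628) = 110.8141°
|p|² = ρ² + z² = 1.76734² + 1.811² = 6.40321
κ = 2ρ / |p|² = 2×1.76734 / 6.40321 = 0.55202
θ = 2·atan2(ρ, z) = 2·atan2(1.76734, 1.811) = 1.54639 rad
ℓ = θ/κ = 1.54639/0.55202 = 2.80135

0.5520 110.81 2.8014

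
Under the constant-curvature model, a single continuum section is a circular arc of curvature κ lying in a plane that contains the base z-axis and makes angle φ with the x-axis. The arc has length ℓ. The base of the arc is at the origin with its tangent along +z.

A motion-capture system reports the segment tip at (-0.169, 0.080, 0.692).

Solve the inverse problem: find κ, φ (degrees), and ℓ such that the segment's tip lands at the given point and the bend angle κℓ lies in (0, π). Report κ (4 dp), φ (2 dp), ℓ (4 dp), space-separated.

ρ = √(x²+y²) = √(-0.169² + 0.080²) = 0.18698
φ = atan2(y, x) mod 360° = atan2(0.080, -0.169) = 154.6684°
|p|² = ρ² + z² = 0.18698² + 0.692² = 0.51382
κ = 2ρ / |p|² = 2×0.18698 / 0.51382 = 0.72779
θ = 2·atan2(ρ, z) = 2·atan2(0.18698, 0.692) = 0.52780 rad
ℓ = θ/κ = 0.52780/0.72779 = 0.72520

0.7278 154.67 0.7252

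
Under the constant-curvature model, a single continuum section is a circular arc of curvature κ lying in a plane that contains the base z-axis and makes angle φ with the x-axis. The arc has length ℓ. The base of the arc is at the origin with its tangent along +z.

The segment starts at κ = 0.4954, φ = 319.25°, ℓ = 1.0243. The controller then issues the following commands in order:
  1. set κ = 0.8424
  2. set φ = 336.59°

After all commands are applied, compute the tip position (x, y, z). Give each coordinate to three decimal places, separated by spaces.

initial: κ=0.4954, φ=319.25°, ℓ=1.0243
cmd 1: set κ=0.8424 → (κ,φ,ℓ)=(0.8424,319.25°,1.0243) → tip=(0.3145,-0.2710,0.9018)
cmd 2: set φ=336.59° → (κ,φ,ℓ)=(0.8424,336.59°,1.0243) → tip=(0.3810,-0.1650,0.9018)

0.381 -0.165 0.902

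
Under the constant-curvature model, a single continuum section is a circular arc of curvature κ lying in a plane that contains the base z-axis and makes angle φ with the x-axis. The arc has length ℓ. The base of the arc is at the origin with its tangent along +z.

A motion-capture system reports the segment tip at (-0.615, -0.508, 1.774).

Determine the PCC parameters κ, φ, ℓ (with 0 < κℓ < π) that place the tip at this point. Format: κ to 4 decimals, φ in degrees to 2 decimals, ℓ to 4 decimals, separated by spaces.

ρ = √(x²+y²) = √(-0.615² + -0.508²) = 0.79768
φ = atan2(y, x) mod 360° = atan2(-0.508, -0.615) = 219.5573°
|p|² = ρ² + z² = 0.79768² + 1.774² = 3.78337
κ = 2ρ / |p|² = 2×0.79768 / 3.78337 = 0.42168
θ = 2·atan2(ρ, z) = 2·atan2(0.79768, 1.774) = 0.84512 rad
ℓ = θ/κ = 0.84512/0.42168 = 2.00420

0.4217 219.56 2.0042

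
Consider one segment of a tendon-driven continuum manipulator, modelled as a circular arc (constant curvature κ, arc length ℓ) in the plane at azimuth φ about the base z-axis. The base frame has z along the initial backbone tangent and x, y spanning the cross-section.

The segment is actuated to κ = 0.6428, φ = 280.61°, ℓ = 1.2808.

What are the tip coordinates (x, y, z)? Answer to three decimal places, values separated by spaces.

θ = κ·ℓ = 0.6428 × 1.2808 = 0.82330 rad
ρ = (1 − cos θ)/κ = (1 − 0.67981)/0.6428 = 0.49812
z = sin θ / κ = 0.73339/0.6428 = 1.14093
x = ρ cos φ = 0.49812 × cos(280.61°) = 0.09172
y = ρ sin φ = 0.49812 × sin(280.61°) = -0.48961

0.092 -0.490 1.141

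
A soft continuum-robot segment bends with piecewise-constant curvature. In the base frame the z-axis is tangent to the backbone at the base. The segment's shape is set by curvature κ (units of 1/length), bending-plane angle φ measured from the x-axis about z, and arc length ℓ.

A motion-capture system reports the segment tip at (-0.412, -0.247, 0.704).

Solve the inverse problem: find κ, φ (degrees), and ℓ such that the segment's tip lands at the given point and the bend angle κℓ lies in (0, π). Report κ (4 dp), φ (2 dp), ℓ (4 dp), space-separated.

ρ = √(x²+y²) = √(-0.412² + -0.247²) = 0.48037
φ = atan2(y, x) mod 360° = atan2(-0.247, -0.412) = 210.9433°
|p|² = ρ² + z² = 0.48037² + 0.704² = 0.72637
κ = 2ρ / |p|² = 2×0.48037 / 0.72637 = 1.32265
θ = 2·atan2(ρ, z) = 2·atan2(0.48037, 0.704) = 1.19755 rad
ℓ = θ/κ = 1.19755/1.32265 = 0.90541

1.3227 210.94 0.9054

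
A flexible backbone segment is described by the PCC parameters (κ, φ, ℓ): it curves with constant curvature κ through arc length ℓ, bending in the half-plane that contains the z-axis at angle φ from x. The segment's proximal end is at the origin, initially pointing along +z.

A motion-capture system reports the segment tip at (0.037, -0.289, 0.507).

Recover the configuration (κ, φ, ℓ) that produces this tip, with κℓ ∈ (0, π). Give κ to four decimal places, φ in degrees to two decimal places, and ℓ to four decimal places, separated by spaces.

1.7042 277.30 0.6121

ρ = √(x²+y²) = √(0.037² + -0.289²) = 0.29136
φ = atan2(y, x) mod 360° = atan2(-0.289, 0.037) = 277.2958°
|p|² = ρ² + z² = 0.29136² + 0.507² = 0.34194
κ = 2ρ / |p|² = 2×0.29136 / 0.34194 = 1.70416
θ = 2·atan2(ρ, z) = 2·atan2(0.29136, 0.507) = 1.04318 rad
ℓ = θ/κ = 1.04318/1.70416 = 0.61214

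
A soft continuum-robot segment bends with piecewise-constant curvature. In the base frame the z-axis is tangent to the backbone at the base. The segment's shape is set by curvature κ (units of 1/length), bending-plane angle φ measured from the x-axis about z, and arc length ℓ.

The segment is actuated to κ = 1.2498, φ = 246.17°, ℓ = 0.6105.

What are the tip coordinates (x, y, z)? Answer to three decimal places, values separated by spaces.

-0.090 -0.203 0.553

θ = κ·ℓ = 1.2498 × 0.6105 = 0.76300 rad
ρ = (1 − cos θ)/κ = (1 − 0.72276)/1.2498 = 0.22182
z = sin θ / κ = 0.69109/1.2498 = 0.55296
x = ρ cos φ = 0.22182 × cos(246.17°) = -0.08962
y = ρ sin φ = 0.22182 × sin(246.17°) = -0.20291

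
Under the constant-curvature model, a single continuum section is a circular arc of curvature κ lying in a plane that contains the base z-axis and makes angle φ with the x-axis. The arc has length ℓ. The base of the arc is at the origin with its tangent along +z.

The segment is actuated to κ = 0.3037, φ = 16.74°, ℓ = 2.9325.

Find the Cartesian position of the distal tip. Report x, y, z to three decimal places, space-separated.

1.170 0.352 2.560

θ = κ·ℓ = 0.3037 × 2.9325 = 0.89060 rad
ρ = (1 − cos θ)/κ = (1 − 0.62895)/0.3037 = 1.22178
z = sin θ / κ = 0.77745/0.3037 = 2.55993
x = ρ cos φ = 1.22178 × cos(16.74°) = 1.17000
y = ρ sin φ = 1.22178 × sin(16.74°) = 0.35191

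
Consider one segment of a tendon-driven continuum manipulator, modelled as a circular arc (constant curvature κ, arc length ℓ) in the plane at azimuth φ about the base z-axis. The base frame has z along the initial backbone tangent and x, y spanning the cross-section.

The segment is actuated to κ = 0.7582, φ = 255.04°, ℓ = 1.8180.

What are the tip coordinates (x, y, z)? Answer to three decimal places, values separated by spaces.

-0.275 -1.031 1.295

θ = κ·ℓ = 0.7582 × 1.8180 = 1.37841 rad
ρ = (1 − cos θ)/κ = (1 − 0.19120)/0.7582 = 1.06673
z = sin θ / κ = 0.98155/0.7582 = 1.29458
x = ρ cos φ = 1.06673 × cos(255.04°) = -0.27537
y = ρ sin φ = 1.06673 × sin(255.04°) = -1.03058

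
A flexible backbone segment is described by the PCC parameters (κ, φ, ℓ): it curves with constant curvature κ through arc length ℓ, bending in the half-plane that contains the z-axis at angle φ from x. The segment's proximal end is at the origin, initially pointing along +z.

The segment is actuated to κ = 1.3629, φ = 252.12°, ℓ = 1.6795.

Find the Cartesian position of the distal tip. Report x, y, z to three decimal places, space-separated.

-0.374 -1.158 0.552

θ = κ·ℓ = 1.3629 × 1.6795 = 2.28899 rad
ρ = (1 − cos θ)/κ = (1 − -0.65803)/1.3629 = 1.21654
z = sin θ / κ = 0.75300/1.3629 = 0.55249
x = ρ cos φ = 1.21654 × cos(252.12°) = -0.37351
y = ρ sin φ = 1.21654 × sin(252.12°) = -1.15779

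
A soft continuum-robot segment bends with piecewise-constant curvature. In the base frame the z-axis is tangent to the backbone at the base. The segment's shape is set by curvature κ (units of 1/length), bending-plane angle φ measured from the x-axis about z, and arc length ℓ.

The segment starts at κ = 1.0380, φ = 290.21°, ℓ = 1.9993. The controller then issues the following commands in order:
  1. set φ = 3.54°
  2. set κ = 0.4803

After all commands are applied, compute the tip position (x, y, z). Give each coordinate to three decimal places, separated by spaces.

initial: κ=1.0380, φ=290.21°, ℓ=1.9993
cmd 1: set φ=3.54° → (κ,φ,ℓ)=(1.0380,3.54°,1.9993) → tip=(1.4263,0.0882,0.8434)
cmd 2: set κ=0.4803 → (κ,φ,ℓ)=(0.4803,3.54°,1.9993) → tip=(0.8867,0.0549,1.7059)

0.887 0.055 1.706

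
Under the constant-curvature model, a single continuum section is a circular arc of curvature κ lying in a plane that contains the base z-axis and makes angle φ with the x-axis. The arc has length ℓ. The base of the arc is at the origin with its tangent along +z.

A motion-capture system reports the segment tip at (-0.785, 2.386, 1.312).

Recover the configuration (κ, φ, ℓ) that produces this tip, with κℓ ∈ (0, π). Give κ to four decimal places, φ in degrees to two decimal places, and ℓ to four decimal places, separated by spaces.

0.6256 108.21 3.4831

ρ = √(x²+y²) = √(-0.785² + 2.386²) = 2.51182
φ = atan2(y, x) mod 360° = atan2(2.386, -0.785) = 108.2113°
|p|² = ρ² + z² = 2.51182² + 1.312² = 8.03056
κ = 2ρ / |p|² = 2×2.51182 / 8.03056 = 0.62556
θ = 2·atan2(ρ, z) = 2·atan2(2.51182, 1.312) = 2.17889 rad
ℓ = θ/κ = 2.17889/0.62556 = 3.48308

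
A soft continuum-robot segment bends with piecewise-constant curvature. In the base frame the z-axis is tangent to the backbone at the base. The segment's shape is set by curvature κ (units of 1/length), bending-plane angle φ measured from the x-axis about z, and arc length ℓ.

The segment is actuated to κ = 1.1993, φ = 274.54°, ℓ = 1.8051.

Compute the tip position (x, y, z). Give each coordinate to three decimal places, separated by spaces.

θ = κ·ℓ = 1.1993 × 1.8051 = 2.16486 rad
ρ = (1 − cos θ)/κ = (1 − -0.55973)/1.1993 = 1.30053
z = sin θ / κ = 0.82867/1.1993 = 0.69097
x = ρ cos φ = 1.30053 × cos(274.54°) = 0.10294
y = ρ sin φ = 1.30053 × sin(274.54°) = -1.29645

0.103 -1.296 0.691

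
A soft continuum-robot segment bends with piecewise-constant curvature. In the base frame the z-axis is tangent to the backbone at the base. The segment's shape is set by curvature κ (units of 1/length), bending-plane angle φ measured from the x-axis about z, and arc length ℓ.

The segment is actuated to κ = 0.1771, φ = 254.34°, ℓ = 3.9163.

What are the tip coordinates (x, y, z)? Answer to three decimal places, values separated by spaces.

-0.352 -1.256 3.610

θ = κ·ℓ = 0.1771 × 3.9163 = 0.69358 rad
ρ = (1 − cos θ)/κ = (1 − 0.76896)/0.1771 = 1.30455
z = sin θ / κ = 0.63929/0.1771 = 3.60978
x = ρ cos φ = 1.30455 × cos(254.34°) = -0.35213
y = ρ sin φ = 1.30455 × sin(254.34°) = -1.25612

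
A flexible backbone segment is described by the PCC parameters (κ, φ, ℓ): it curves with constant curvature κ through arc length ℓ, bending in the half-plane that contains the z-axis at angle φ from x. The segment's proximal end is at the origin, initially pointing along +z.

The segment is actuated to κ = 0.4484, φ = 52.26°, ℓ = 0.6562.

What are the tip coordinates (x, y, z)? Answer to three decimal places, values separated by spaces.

0.059 0.076 0.647

θ = κ·ℓ = 0.4484 × 0.6562 = 0.29424 rad
ρ = (1 − cos θ)/κ = (1 − 0.95702)/0.4484 = 0.09585
z = sin θ / κ = 0.29001/0.4484 = 0.64677
x = ρ cos φ = 0.09585 × cos(52.26°) = 0.05867
y = ρ sin φ = 0.09585 × sin(52.26°) = 0.07579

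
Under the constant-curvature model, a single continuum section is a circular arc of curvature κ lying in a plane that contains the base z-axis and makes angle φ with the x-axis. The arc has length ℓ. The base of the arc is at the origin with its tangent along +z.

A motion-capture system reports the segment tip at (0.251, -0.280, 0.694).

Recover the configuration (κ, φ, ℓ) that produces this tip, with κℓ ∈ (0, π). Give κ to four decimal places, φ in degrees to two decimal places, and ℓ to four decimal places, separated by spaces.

ρ = √(x²+y²) = √(0.251² + -0.280²) = 0.37603
φ = atan2(y, x) mod 360° = atan2(-0.280, 0.251) = 311.8740°
|p|² = ρ² + z² = 0.37603² + 0.694² = 0.62304
κ = 2ρ / |p|² = 2×0.37603 / 0.62304 = 1.20710
θ = 2·atan2(ρ, z) = 2·atan2(0.37603, 0.694) = 0.99311 rad
ℓ = θ/κ = 0.99311/1.20710 = 0.82272

1.2071 311.87 0.8227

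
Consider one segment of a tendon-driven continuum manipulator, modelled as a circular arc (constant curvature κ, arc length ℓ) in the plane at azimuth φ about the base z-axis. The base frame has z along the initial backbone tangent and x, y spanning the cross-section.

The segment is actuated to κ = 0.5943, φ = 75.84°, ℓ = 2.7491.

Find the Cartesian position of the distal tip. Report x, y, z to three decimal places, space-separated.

0.438 1.734 1.679

θ = κ·ℓ = 0.5943 × 2.7491 = 1.63379 rad
ρ = (1 − cos θ)/κ = (1 − -0.06295)/0.5943 = 1.78858
z = sin θ / κ = 0.99802/0.5943 = 1.67931
x = ρ cos φ = 1.78858 × cos(75.84°) = 0.43754
y = ρ sin φ = 1.78858 × sin(75.84°) = 1.73423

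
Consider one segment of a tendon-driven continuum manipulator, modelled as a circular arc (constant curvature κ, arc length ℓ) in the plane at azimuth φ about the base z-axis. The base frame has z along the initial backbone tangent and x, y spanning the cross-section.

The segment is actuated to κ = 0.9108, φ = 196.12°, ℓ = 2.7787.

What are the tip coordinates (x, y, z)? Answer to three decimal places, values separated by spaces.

θ = κ·ℓ = 0.9108 × 2.7787 = 2.53084 rad
ρ = (1 − cos θ)/κ = (1 − -0.81922)/0.9108 = 1.99738
z = sin θ / κ = 0.57348/0.9108 = 0.62965
x = ρ cos φ = 1.99738 × cos(196.12°) = -1.91885
y = ρ sin φ = 1.99738 × sin(196.12°) = -0.55457

-1.919 -0.555 0.630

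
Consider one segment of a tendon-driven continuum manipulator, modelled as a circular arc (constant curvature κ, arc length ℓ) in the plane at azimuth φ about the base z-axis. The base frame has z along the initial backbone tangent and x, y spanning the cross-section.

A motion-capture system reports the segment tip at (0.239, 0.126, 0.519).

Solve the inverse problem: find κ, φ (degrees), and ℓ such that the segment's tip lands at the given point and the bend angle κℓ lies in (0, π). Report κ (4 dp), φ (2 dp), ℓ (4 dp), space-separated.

1.5783 27.80 0.6082

ρ = √(x²+y²) = √(0.239² + 0.126²) = 0.27018
φ = atan2(y, x) mod 360° = atan2(0.126, 0.239) = 27.7980°
|p|² = ρ² + z² = 0.27018² + 0.519² = 0.34236
κ = 2ρ / |p|² = 2×0.27018 / 0.34236 = 1.57835
θ = 2·atan2(ρ, z) = 2·atan2(0.27018, 0.519) = 0.95995 rad
ℓ = θ/κ = 0.95995/1.57835 = 0.60820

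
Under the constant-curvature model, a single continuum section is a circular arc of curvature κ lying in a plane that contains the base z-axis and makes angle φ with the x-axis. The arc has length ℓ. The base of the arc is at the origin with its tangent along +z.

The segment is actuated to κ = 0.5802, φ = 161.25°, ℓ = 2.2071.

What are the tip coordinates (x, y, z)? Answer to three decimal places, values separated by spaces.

θ = κ·ℓ = 0.5802 × 2.2071 = 1.28056 rad
ρ = (1 − cos θ)/κ = (1 − 0.28618)/0.5802 = 1.23030
z = sin θ / κ = 0.95818/0.5802 = 1.65146
x = ρ cos φ = 1.23030 × cos(161.25°) = -1.16501
y = ρ sin φ = 1.23030 × sin(161.25°) = 0.39547

-1.165 0.395 1.651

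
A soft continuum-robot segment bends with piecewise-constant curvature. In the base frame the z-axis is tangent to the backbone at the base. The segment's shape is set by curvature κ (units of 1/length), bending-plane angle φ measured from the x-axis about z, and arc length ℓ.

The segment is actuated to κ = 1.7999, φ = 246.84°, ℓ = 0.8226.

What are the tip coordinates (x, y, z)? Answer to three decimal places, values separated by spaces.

-0.199 -0.465 0.553

θ = κ·ℓ = 1.7999 × 0.8226 = 1.48060 rad
ρ = (1 − cos θ)/κ = (1 − 0.09008)/1.7999 = 0.50554
z = sin θ / κ = 0.99593/1.7999 = 0.55333
x = ρ cos φ = 0.50554 × cos(246.84°) = -0.19883
y = ρ sin φ = 0.50554 × sin(246.84°) = -0.46480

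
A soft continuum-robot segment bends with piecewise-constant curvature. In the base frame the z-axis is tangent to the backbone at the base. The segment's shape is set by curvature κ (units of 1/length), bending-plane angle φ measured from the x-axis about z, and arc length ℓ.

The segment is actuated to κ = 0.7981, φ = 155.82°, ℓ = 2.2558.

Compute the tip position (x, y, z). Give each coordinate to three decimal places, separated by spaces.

θ = κ·ℓ = 0.7981 × 2.2558 = 1.80035 rad
ρ = (1 − cos θ)/κ = (1 − -0.22755)/0.7981 = 1.53809
z = sin θ / κ = 0.97377/0.7981 = 1.22011
x = ρ cos φ = 1.53809 × cos(155.82°) = -1.40314
y = ρ sin φ = 1.53809 × sin(155.82°) = 0.63001

-1.403 0.630 1.220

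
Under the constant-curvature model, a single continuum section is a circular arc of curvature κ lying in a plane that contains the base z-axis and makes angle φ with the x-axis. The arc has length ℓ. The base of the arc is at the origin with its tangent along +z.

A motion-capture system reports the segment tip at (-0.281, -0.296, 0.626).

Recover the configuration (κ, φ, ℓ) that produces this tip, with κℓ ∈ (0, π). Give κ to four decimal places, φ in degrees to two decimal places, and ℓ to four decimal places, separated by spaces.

1.4617 226.49 0.7906

ρ = √(x²+y²) = √(-0.281² + -0.296²) = 0.40814
φ = atan2(y, x) mod 360° = atan2(-0.296, -0.281) = 226.4892°
|p|² = ρ² + z² = 0.40814² + 0.626² = 0.55845
κ = 2ρ / |p|² = 2×0.40814 / 0.55845 = 1.46168
θ = 2·atan2(ρ, z) = 2·atan2(0.40814, 0.626) = 1.15553 rad
ℓ = θ/κ = 1.15553/1.46168 = 0.79055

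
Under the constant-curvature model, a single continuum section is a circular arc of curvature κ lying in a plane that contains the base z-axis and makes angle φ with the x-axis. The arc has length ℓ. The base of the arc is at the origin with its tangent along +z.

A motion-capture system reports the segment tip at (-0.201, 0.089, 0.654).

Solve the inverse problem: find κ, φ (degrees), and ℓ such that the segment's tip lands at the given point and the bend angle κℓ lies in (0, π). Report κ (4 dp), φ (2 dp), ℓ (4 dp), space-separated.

0.9236 156.12 0.7022

ρ = √(x²+y²) = √(-0.201² + 0.089²) = 0.21982
φ = atan2(y, x) mod 360° = atan2(0.089, -0.201) = 156.1169°
|p|² = ρ² + z² = 0.21982² + 0.654² = 0.47604
κ = 2ρ / |p|² = 2×0.21982 / 0.47604 = 0.92355
θ = 2·atan2(ρ, z) = 2·atan2(0.21982, 0.654) = 0.64851 rad
ℓ = θ/κ = 0.64851/0.92355 = 0.70220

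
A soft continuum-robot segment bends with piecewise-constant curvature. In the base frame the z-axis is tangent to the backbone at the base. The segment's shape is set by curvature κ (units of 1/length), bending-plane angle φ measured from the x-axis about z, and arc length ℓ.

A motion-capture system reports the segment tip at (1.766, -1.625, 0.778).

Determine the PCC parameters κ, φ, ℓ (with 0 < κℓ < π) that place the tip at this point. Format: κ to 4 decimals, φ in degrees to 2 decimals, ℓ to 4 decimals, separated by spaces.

0.7541 317.38 3.3345

ρ = √(x²+y²) = √(1.766² + -1.625²) = 2.39987
φ = atan2(y, x) mod 360° = atan2(-1.625, 1.766) = 317.3810°
|p|² = ρ² + z² = 2.39987² + 0.778² = 6.36467
κ = 2ρ / |p|² = 2×2.39987 / 6.36467 = 0.75412
θ = 2·atan2(ρ, z) = 2·atan2(2.39987, 0.778) = 2.51461 rad
ℓ = θ/κ = 2.51461/0.75412 = 3.33447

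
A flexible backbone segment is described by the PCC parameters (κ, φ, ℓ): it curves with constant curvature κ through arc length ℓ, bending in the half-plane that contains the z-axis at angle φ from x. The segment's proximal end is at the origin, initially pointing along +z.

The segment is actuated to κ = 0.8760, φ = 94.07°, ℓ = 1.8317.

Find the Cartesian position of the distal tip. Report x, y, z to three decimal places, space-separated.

θ = κ·ℓ = 0.8760 × 1.8317 = 1.60457 rad
ρ = (1 − cos θ)/κ = (1 − -0.03377)/0.8760 = 1.18010
z = sin θ / κ = 0.99943/0.8760 = 1.14090
x = ρ cos φ = 1.18010 × cos(94.07°) = -0.08376
y = ρ sin φ = 1.18010 × sin(94.07°) = 1.17712

-0.084 1.177 1.141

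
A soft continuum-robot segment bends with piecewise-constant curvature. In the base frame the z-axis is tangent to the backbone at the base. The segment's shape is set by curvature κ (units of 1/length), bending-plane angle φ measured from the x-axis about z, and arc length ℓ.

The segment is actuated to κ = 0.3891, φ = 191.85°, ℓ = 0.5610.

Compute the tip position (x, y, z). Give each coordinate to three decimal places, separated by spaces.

θ = κ·ℓ = 0.3891 × 0.5610 = 0.21829 rad
ρ = (1 − cos θ)/κ = (1 − 0.97627)/0.3891 = 0.06099
z = sin θ / κ = 0.21656/0.3891 = 0.55656
x = ρ cos φ = 0.06099 × cos(191.85°) = -0.05969
y = ρ sin φ = 0.06099 × sin(191.85°) = -0.01252

-0.060 -0.013 0.557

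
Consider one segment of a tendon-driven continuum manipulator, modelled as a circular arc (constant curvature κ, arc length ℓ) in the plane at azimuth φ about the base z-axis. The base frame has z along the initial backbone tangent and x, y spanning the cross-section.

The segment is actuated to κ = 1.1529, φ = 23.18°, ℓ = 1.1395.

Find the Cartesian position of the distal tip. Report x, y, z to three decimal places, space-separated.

0.595 0.255 0.839

θ = κ·ℓ = 1.1529 × 1.1395 = 1.31373 rad
ρ = (1 − cos θ)/κ = (1 − 0.25424)/1.1529 = 0.64685
z = sin θ / κ = 0.96714/1.1529 = 0.83888
x = ρ cos φ = 0.64685 × cos(23.18°) = 0.59463
y = ρ sin φ = 0.64685 × sin(23.18°) = 0.25461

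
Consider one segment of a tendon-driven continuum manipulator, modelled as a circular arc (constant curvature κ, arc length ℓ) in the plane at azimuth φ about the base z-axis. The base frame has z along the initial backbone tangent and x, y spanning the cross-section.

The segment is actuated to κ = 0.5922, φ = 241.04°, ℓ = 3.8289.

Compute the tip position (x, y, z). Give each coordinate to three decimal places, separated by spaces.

θ = κ·ℓ = 0.5922 × 3.8289 = 2.26747 rad
ρ = (1 − cos θ)/κ = (1 − -0.64167)/0.5922 = 2.77216
z = sin θ / κ = 0.76698/0.5922 = 1.29513
x = ρ cos φ = 2.77216 × cos(241.04°) = -1.34228
y = ρ sin φ = 2.77216 × sin(241.04°) = -2.42552

-1.342 -2.426 1.295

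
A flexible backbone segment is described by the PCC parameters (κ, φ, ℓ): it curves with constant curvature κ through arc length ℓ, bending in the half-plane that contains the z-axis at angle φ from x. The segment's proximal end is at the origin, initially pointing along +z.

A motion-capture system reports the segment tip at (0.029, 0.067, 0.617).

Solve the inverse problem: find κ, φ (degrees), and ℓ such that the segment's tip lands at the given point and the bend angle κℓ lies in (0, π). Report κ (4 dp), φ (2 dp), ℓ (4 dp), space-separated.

0.3783 66.60 0.6227

ρ = √(x²+y²) = √(0.029² + 0.067²) = 0.07301
φ = atan2(y, x) mod 360° = atan2(0.067, 0.029) = 66.5953°
|p|² = ρ² + z² = 0.07301² + 0.617² = 0.38602
κ = 2ρ / |p|² = 2×0.07301 / 0.38602 = 0.37826
θ = 2·atan2(ρ, z) = 2·atan2(0.07301, 0.617) = 0.23556 rad
ℓ = θ/κ = 0.23556/0.37826 = 0.62274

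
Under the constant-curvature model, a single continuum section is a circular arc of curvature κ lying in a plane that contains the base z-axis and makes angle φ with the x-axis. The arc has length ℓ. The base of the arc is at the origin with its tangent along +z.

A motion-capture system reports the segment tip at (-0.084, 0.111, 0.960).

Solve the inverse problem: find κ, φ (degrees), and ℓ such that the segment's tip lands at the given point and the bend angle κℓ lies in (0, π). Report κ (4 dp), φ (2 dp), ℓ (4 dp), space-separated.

ρ = √(x²+y²) = √(-0.084² + 0.111²) = 0.13920
φ = atan2(y, x) mod 360° = atan2(0.111, -0.084) = 127.1169°
|p|² = ρ² + z² = 0.13920² + 0.960² = 0.94098
κ = 2ρ / |p|² = 2×0.13920 / 0.94098 = 0.29587
θ = 2·atan2(ρ, z) = 2·atan2(0.13920, 0.960) = 0.28800 rad
ℓ = θ/κ = 0.28800/0.29587 = 0.97340

0.2959 127.12 0.9734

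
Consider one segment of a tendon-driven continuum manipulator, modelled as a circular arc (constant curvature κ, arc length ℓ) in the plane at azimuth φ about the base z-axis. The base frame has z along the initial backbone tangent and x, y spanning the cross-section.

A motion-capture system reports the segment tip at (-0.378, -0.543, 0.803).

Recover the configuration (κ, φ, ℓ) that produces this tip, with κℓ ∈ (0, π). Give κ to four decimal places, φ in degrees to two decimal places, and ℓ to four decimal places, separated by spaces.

1.2223 235.16 1.1276

ρ = √(x²+y²) = √(-0.378² + -0.543²) = 0.66161
φ = atan2(y, x) mod 360° = atan2(-0.543, -0.378) = 235.1570°
|p|² = ρ² + z² = 0.66161² + 0.803² = 1.08254
κ = 2ρ / |p|² = 2×0.66161 / 1.08254 = 1.22233
θ = 2·atan2(ρ, z) = 2·atan2(0.66161, 0.803) = 1.37832 rad
ℓ = θ/κ = 1.37832/1.22233 = 1.12762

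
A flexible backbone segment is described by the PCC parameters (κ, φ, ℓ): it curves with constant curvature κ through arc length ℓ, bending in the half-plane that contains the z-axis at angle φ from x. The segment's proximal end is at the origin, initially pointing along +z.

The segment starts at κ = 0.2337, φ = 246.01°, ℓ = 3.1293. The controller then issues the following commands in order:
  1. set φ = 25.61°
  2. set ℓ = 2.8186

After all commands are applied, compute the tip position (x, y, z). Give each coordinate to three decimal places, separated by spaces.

initial: κ=0.2337, φ=246.01°, ℓ=3.1293
cmd 1: set φ=25.61° → (κ,φ,ℓ)=(0.2337,25.61°,3.1293) → tip=(0.9867,0.4729,2.8577)
cmd 2: set ℓ=2.8186 → (κ,φ,ℓ)=(0.2337,25.61°,2.8186) → tip=(0.8073,0.3870,2.6191)

0.807 0.387 2.619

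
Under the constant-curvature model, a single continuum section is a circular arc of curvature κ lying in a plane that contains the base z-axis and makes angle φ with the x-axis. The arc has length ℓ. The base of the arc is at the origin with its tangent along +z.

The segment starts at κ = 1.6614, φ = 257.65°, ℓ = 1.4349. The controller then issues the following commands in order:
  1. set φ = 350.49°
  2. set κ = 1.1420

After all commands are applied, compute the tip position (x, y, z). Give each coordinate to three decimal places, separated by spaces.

initial: κ=1.6614, φ=257.65°, ℓ=1.4349
cmd 1: set φ=350.49° → (κ,φ,ℓ)=(1.6614,350.49°,1.4349) → tip=(1.0249,-0.1717,0.4136)
cmd 2: set κ=1.1420 → (κ,φ,ℓ)=(1.1420,350.49°,1.4349) → tip=(0.9222,-0.1545,0.8736)

0.922 -0.154 0.874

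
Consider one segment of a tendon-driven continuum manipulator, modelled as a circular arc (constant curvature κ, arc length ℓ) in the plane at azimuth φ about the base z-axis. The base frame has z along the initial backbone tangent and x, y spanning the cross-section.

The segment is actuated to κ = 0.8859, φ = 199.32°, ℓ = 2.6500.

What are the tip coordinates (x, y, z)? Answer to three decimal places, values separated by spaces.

-1.812 -0.635 0.805

θ = κ·ℓ = 0.8859 × 2.6500 = 2.34763 rad
ρ = (1 − cos θ)/κ = (1 − -0.70103)/0.8859 = 1.92011
z = sin θ / κ = 0.71313/0.8859 = 0.80498
x = ρ cos φ = 1.92011 × cos(199.32°) = -1.81198
y = ρ sin φ = 1.92011 × sin(199.32°) = -0.63526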